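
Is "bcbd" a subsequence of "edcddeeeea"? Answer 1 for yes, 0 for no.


Check if "bcbd" is a subsequence of "edcddeeeea"
Greedy scan:
  Position 0 ('e'): no match needed
  Position 1 ('d'): no match needed
  Position 2 ('c'): no match needed
  Position 3 ('d'): no match needed
  Position 4 ('d'): no match needed
  Position 5 ('e'): no match needed
  Position 6 ('e'): no match needed
  Position 7 ('e'): no match needed
  Position 8 ('e'): no match needed
  Position 9 ('a'): no match needed
Only matched 0/4 characters => not a subsequence

0


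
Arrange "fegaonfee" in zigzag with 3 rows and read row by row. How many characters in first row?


Zigzag "fegaonfee" into 3 rows:
Placing characters:
  'f' => row 0
  'e' => row 1
  'g' => row 2
  'a' => row 1
  'o' => row 0
  'n' => row 1
  'f' => row 2
  'e' => row 1
  'e' => row 0
Rows:
  Row 0: "foe"
  Row 1: "eane"
  Row 2: "gf"
First row length: 3

3


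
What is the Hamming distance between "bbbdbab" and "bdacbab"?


Comparing "bbbdbab" and "bdacbab" position by position:
  Position 0: 'b' vs 'b' => same
  Position 1: 'b' vs 'd' => differ
  Position 2: 'b' vs 'a' => differ
  Position 3: 'd' vs 'c' => differ
  Position 4: 'b' vs 'b' => same
  Position 5: 'a' vs 'a' => same
  Position 6: 'b' vs 'b' => same
Total differences (Hamming distance): 3

3


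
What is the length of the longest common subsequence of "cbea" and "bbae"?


LCS of "cbea" and "bbae"
DP table:
           b    b    a    e
      0    0    0    0    0
  c   0    0    0    0    0
  b   0    1    1    1    1
  e   0    1    1    1    2
  a   0    1    1    2    2
LCS length = dp[4][4] = 2

2


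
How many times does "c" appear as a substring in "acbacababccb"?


Searching for "c" in "acbacababccb"
Scanning each position:
  Position 0: "a" => no
  Position 1: "c" => MATCH
  Position 2: "b" => no
  Position 3: "a" => no
  Position 4: "c" => MATCH
  Position 5: "a" => no
  Position 6: "b" => no
  Position 7: "a" => no
  Position 8: "b" => no
  Position 9: "c" => MATCH
  Position 10: "c" => MATCH
  Position 11: "b" => no
Total occurrences: 4

4


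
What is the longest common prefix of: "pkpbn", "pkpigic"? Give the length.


Words: pkpbn, pkpigic
  Position 0: all 'p' => match
  Position 1: all 'k' => match
  Position 2: all 'p' => match
  Position 3: ('b', 'i') => mismatch, stop
LCP = "pkp" (length 3)

3


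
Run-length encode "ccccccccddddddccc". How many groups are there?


Input: ccccccccddddddccc
Scanning for consecutive runs:
  Group 1: 'c' x 8 (positions 0-7)
  Group 2: 'd' x 6 (positions 8-13)
  Group 3: 'c' x 3 (positions 14-16)
Total groups: 3

3


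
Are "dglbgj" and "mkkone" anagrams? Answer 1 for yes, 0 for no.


Strings: "dglbgj", "mkkone"
Sorted first:  bdggjl
Sorted second: ekkmno
Differ at position 0: 'b' vs 'e' => not anagrams

0


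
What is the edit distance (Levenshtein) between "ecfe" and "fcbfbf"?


Computing edit distance: "ecfe" -> "fcbfbf"
DP table:
           f    c    b    f    b    f
      0    1    2    3    4    5    6
  e   1    1    2    3    4    5    6
  c   2    2    1    2    3    4    5
  f   3    2    2    2    2    3    4
  e   4    3    3    3    3    3    4
Edit distance = dp[4][6] = 4

4


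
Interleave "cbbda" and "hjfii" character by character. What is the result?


Interleaving "cbbda" and "hjfii":
  Position 0: 'c' from first, 'h' from second => "ch"
  Position 1: 'b' from first, 'j' from second => "bj"
  Position 2: 'b' from first, 'f' from second => "bf"
  Position 3: 'd' from first, 'i' from second => "di"
  Position 4: 'a' from first, 'i' from second => "ai"
Result: chbjbfdiai

chbjbfdiai


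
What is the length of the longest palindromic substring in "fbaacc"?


Input: "fbaacc"
Checking substrings for palindromes:
  [2:4] "aa" (len 2) => palindrome
  [4:6] "cc" (len 2) => palindrome
Longest palindromic substring: "aa" with length 2

2


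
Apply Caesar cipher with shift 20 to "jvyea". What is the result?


Caesar cipher: shift "jvyea" by 20
  'j' (pos 9) + 20 = pos 3 = 'd'
  'v' (pos 21) + 20 = pos 15 = 'p'
  'y' (pos 24) + 20 = pos 18 = 's'
  'e' (pos 4) + 20 = pos 24 = 'y'
  'a' (pos 0) + 20 = pos 20 = 'u'
Result: dpsyu

dpsyu


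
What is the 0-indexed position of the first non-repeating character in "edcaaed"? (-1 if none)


Input: edcaaed
Character frequencies:
  'a': 2
  'c': 1
  'd': 2
  'e': 2
Scanning left to right for freq == 1:
  Position 0 ('e'): freq=2, skip
  Position 1 ('d'): freq=2, skip
  Position 2 ('c'): unique! => answer = 2

2


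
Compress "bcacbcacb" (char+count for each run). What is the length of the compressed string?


Input: bcacbcacb
Runs:
  'b' x 1 => "b1"
  'c' x 1 => "c1"
  'a' x 1 => "a1"
  'c' x 1 => "c1"
  'b' x 1 => "b1"
  'c' x 1 => "c1"
  'a' x 1 => "a1"
  'c' x 1 => "c1"
  'b' x 1 => "b1"
Compressed: "b1c1a1c1b1c1a1c1b1"
Compressed length: 18

18


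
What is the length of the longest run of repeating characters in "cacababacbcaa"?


Input: "cacababacbcaa"
Scanning for longest run:
  Position 1 ('a'): new char, reset run to 1
  Position 2 ('c'): new char, reset run to 1
  Position 3 ('a'): new char, reset run to 1
  Position 4 ('b'): new char, reset run to 1
  Position 5 ('a'): new char, reset run to 1
  Position 6 ('b'): new char, reset run to 1
  Position 7 ('a'): new char, reset run to 1
  Position 8 ('c'): new char, reset run to 1
  Position 9 ('b'): new char, reset run to 1
  Position 10 ('c'): new char, reset run to 1
  Position 11 ('a'): new char, reset run to 1
  Position 12 ('a'): continues run of 'a', length=2
Longest run: 'a' with length 2

2


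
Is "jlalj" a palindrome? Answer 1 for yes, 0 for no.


Input: jlalj
Reversed: jlalj
  Compare pos 0 ('j') with pos 4 ('j'): match
  Compare pos 1 ('l') with pos 3 ('l'): match
Result: palindrome

1


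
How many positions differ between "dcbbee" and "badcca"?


Comparing "dcbbee" and "badcca" position by position:
  Position 0: 'd' vs 'b' => DIFFER
  Position 1: 'c' vs 'a' => DIFFER
  Position 2: 'b' vs 'd' => DIFFER
  Position 3: 'b' vs 'c' => DIFFER
  Position 4: 'e' vs 'c' => DIFFER
  Position 5: 'e' vs 'a' => DIFFER
Positions that differ: 6

6


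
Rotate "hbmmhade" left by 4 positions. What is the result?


Input: "hbmmhade", rotate left by 4
First 4 characters: "hbmm"
Remaining characters: "hade"
Concatenate remaining + first: "hade" + "hbmm" = "hadehbmm"

hadehbmm


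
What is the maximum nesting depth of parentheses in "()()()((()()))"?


Input: "()()()((()()))"
Tracking depth:
  Position 0 '(': depth becomes 1
  Position 1 ')': depth becomes 0
  Position 2 '(': depth becomes 1
  Position 3 ')': depth becomes 0
  Position 4 '(': depth becomes 1
  Position 5 ')': depth becomes 0
  Position 6 '(': depth becomes 1
  Position 7 '(': depth becomes 2
  Position 8 '(': depth becomes 3
  Position 9 ')': depth becomes 2
  Position 10 '(': depth becomes 3
  Position 11 ')': depth becomes 2
  Position 12 ')': depth becomes 1
  Position 13 ')': depth becomes 0
Maximum depth reached: 3

3


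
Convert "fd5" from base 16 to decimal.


Input: "fd5" in base 16
Positional expansion:
  Digit 'f' (value 15) x 16^2 = 3840
  Digit 'd' (value 13) x 16^1 = 208
  Digit '5' (value 5) x 16^0 = 5
Sum = 4053

4053


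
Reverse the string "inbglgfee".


Input: inbglgfee
Reading characters right to left:
  Position 8: 'e'
  Position 7: 'e'
  Position 6: 'f'
  Position 5: 'g'
  Position 4: 'l'
  Position 3: 'g'
  Position 2: 'b'
  Position 1: 'n'
  Position 0: 'i'
Reversed: eefglgbni

eefglgbni


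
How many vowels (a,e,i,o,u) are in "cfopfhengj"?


Input: cfopfhengj
Checking each character:
  'c' at position 0: consonant
  'f' at position 1: consonant
  'o' at position 2: vowel (running total: 1)
  'p' at position 3: consonant
  'f' at position 4: consonant
  'h' at position 5: consonant
  'e' at position 6: vowel (running total: 2)
  'n' at position 7: consonant
  'g' at position 8: consonant
  'j' at position 9: consonant
Total vowels: 2

2


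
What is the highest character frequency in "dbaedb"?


Input: dbaedb
Character counts:
  'a': 1
  'b': 2
  'd': 2
  'e': 1
Maximum frequency: 2

2


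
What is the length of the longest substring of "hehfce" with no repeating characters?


Input: "hehfce"
Sliding window (track last position of each char):
  Position 0 ('h'): window [0,0] length 1 -- new best
  Position 1 ('e'): window [0,1] length 2 -- new best
  Position 2 ('h'): repeat (last at 0), move window start to 1
  Position 2 ('h'): window [1,2] length 2
  Position 3 ('f'): window [1,3] length 3 -- new best
  Position 4 ('c'): window [1,4] length 4 -- new best
  Position 5 ('e'): repeat (last at 1), move window start to 2
  Position 5 ('e'): window [2,5] length 4
Longest substring with no repeats: "ehfc" with length 4

4


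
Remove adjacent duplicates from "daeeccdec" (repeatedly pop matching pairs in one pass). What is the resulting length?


Input: daeeccdec
Stack-based adjacent duplicate removal:
  Read 'd': push. Stack: d
  Read 'a': push. Stack: da
  Read 'e': push. Stack: dae
  Read 'e': matches stack top 'e' => pop. Stack: da
  Read 'c': push. Stack: dac
  Read 'c': matches stack top 'c' => pop. Stack: da
  Read 'd': push. Stack: dad
  Read 'e': push. Stack: dade
  Read 'c': push. Stack: dadec
Final stack: "dadec" (length 5)

5


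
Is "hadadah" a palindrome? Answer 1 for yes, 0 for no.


Input: hadadah
Reversed: hadadah
  Compare pos 0 ('h') with pos 6 ('h'): match
  Compare pos 1 ('a') with pos 5 ('a'): match
  Compare pos 2 ('d') with pos 4 ('d'): match
Result: palindrome

1


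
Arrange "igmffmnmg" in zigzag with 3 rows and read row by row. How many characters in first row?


Zigzag "igmffmnmg" into 3 rows:
Placing characters:
  'i' => row 0
  'g' => row 1
  'm' => row 2
  'f' => row 1
  'f' => row 0
  'm' => row 1
  'n' => row 2
  'm' => row 1
  'g' => row 0
Rows:
  Row 0: "ifg"
  Row 1: "gfmm"
  Row 2: "mn"
First row length: 3

3


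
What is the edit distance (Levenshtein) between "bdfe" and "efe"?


Computing edit distance: "bdfe" -> "efe"
DP table:
           e    f    e
      0    1    2    3
  b   1    1    2    3
  d   2    2    2    3
  f   3    3    2    3
  e   4    3    3    2
Edit distance = dp[4][3] = 2

2


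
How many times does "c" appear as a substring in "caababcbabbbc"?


Searching for "c" in "caababcbabbbc"
Scanning each position:
  Position 0: "c" => MATCH
  Position 1: "a" => no
  Position 2: "a" => no
  Position 3: "b" => no
  Position 4: "a" => no
  Position 5: "b" => no
  Position 6: "c" => MATCH
  Position 7: "b" => no
  Position 8: "a" => no
  Position 9: "b" => no
  Position 10: "b" => no
  Position 11: "b" => no
  Position 12: "c" => MATCH
Total occurrences: 3

3


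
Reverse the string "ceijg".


Input: ceijg
Reading characters right to left:
  Position 4: 'g'
  Position 3: 'j'
  Position 2: 'i'
  Position 1: 'e'
  Position 0: 'c'
Reversed: gjiec

gjiec


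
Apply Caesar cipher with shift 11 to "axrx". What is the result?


Caesar cipher: shift "axrx" by 11
  'a' (pos 0) + 11 = pos 11 = 'l'
  'x' (pos 23) + 11 = pos 8 = 'i'
  'r' (pos 17) + 11 = pos 2 = 'c'
  'x' (pos 23) + 11 = pos 8 = 'i'
Result: lici

lici


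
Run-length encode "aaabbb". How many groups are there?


Input: aaabbb
Scanning for consecutive runs:
  Group 1: 'a' x 3 (positions 0-2)
  Group 2: 'b' x 3 (positions 3-5)
Total groups: 2

2


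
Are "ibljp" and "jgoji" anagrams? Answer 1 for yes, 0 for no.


Strings: "ibljp", "jgoji"
Sorted first:  bijlp
Sorted second: gijjo
Differ at position 0: 'b' vs 'g' => not anagrams

0


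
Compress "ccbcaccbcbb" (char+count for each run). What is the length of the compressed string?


Input: ccbcaccbcbb
Runs:
  'c' x 2 => "c2"
  'b' x 1 => "b1"
  'c' x 1 => "c1"
  'a' x 1 => "a1"
  'c' x 2 => "c2"
  'b' x 1 => "b1"
  'c' x 1 => "c1"
  'b' x 2 => "b2"
Compressed: "c2b1c1a1c2b1c1b2"
Compressed length: 16

16


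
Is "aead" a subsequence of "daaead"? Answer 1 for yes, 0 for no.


Check if "aead" is a subsequence of "daaead"
Greedy scan:
  Position 0 ('d'): no match needed
  Position 1 ('a'): matches sub[0] = 'a'
  Position 2 ('a'): no match needed
  Position 3 ('e'): matches sub[1] = 'e'
  Position 4 ('a'): matches sub[2] = 'a'
  Position 5 ('d'): matches sub[3] = 'd'
All 4 characters matched => is a subsequence

1


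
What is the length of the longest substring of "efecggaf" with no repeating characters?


Input: "efecggaf"
Sliding window (track last position of each char):
  Position 0 ('e'): window [0,0] length 1 -- new best
  Position 1 ('f'): window [0,1] length 2 -- new best
  Position 2 ('e'): repeat (last at 0), move window start to 1
  Position 2 ('e'): window [1,2] length 2
  Position 3 ('c'): window [1,3] length 3 -- new best
  Position 4 ('g'): window [1,4] length 4 -- new best
  Position 5 ('g'): repeat (last at 4), move window start to 5
  Position 5 ('g'): window [5,5] length 1
  Position 6 ('a'): window [5,6] length 2
  Position 7 ('f'): window [5,7] length 3
Longest substring with no repeats: "fecg" with length 4

4


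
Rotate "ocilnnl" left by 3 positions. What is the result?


Input: "ocilnnl", rotate left by 3
First 3 characters: "oci"
Remaining characters: "lnnl"
Concatenate remaining + first: "lnnl" + "oci" = "lnnloci"

lnnloci


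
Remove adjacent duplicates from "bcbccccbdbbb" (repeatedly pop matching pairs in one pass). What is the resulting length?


Input: bcbccccbdbbb
Stack-based adjacent duplicate removal:
  Read 'b': push. Stack: b
  Read 'c': push. Stack: bc
  Read 'b': push. Stack: bcb
  Read 'c': push. Stack: bcbc
  Read 'c': matches stack top 'c' => pop. Stack: bcb
  Read 'c': push. Stack: bcbc
  Read 'c': matches stack top 'c' => pop. Stack: bcb
  Read 'b': matches stack top 'b' => pop. Stack: bc
  Read 'd': push. Stack: bcd
  Read 'b': push. Stack: bcdb
  Read 'b': matches stack top 'b' => pop. Stack: bcd
  Read 'b': push. Stack: bcdb
Final stack: "bcdb" (length 4)

4


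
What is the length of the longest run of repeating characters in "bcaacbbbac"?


Input: "bcaacbbbac"
Scanning for longest run:
  Position 1 ('c'): new char, reset run to 1
  Position 2 ('a'): new char, reset run to 1
  Position 3 ('a'): continues run of 'a', length=2
  Position 4 ('c'): new char, reset run to 1
  Position 5 ('b'): new char, reset run to 1
  Position 6 ('b'): continues run of 'b', length=2
  Position 7 ('b'): continues run of 'b', length=3
  Position 8 ('a'): new char, reset run to 1
  Position 9 ('c'): new char, reset run to 1
Longest run: 'b' with length 3

3


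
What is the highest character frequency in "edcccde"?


Input: edcccde
Character counts:
  'c': 3
  'd': 2
  'e': 2
Maximum frequency: 3

3


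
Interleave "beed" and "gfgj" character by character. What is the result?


Interleaving "beed" and "gfgj":
  Position 0: 'b' from first, 'g' from second => "bg"
  Position 1: 'e' from first, 'f' from second => "ef"
  Position 2: 'e' from first, 'g' from second => "eg"
  Position 3: 'd' from first, 'j' from second => "dj"
Result: bgefegdj

bgefegdj


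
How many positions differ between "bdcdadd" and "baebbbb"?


Comparing "bdcdadd" and "baebbbb" position by position:
  Position 0: 'b' vs 'b' => same
  Position 1: 'd' vs 'a' => DIFFER
  Position 2: 'c' vs 'e' => DIFFER
  Position 3: 'd' vs 'b' => DIFFER
  Position 4: 'a' vs 'b' => DIFFER
  Position 5: 'd' vs 'b' => DIFFER
  Position 6: 'd' vs 'b' => DIFFER
Positions that differ: 6

6


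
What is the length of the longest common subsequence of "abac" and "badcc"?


LCS of "abac" and "badcc"
DP table:
           b    a    d    c    c
      0    0    0    0    0    0
  a   0    0    1    1    1    1
  b   0    1    1    1    1    1
  a   0    1    2    2    2    2
  c   0    1    2    2    3    3
LCS length = dp[4][5] = 3

3


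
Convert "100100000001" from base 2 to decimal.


Input: "100100000001" in base 2
Positional expansion:
  Digit '1' (value 1) x 2^11 = 2048
  Digit '0' (value 0) x 2^10 = 0
  Digit '0' (value 0) x 2^9 = 0
  Digit '1' (value 1) x 2^8 = 256
  Digit '0' (value 0) x 2^7 = 0
  Digit '0' (value 0) x 2^6 = 0
  Digit '0' (value 0) x 2^5 = 0
  Digit '0' (value 0) x 2^4 = 0
  Digit '0' (value 0) x 2^3 = 0
  Digit '0' (value 0) x 2^2 = 0
  Digit '0' (value 0) x 2^1 = 0
  Digit '1' (value 1) x 2^0 = 1
Sum = 2305

2305


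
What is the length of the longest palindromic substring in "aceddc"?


Input: "aceddc"
Checking substrings for palindromes:
  [3:5] "dd" (len 2) => palindrome
Longest palindromic substring: "dd" with length 2

2


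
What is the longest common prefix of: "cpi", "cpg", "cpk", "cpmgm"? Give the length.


Words: cpi, cpg, cpk, cpmgm
  Position 0: all 'c' => match
  Position 1: all 'p' => match
  Position 2: ('i', 'g', 'k', 'm') => mismatch, stop
LCP = "cp" (length 2)

2


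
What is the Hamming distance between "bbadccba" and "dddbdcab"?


Comparing "bbadccba" and "dddbdcab" position by position:
  Position 0: 'b' vs 'd' => differ
  Position 1: 'b' vs 'd' => differ
  Position 2: 'a' vs 'd' => differ
  Position 3: 'd' vs 'b' => differ
  Position 4: 'c' vs 'd' => differ
  Position 5: 'c' vs 'c' => same
  Position 6: 'b' vs 'a' => differ
  Position 7: 'a' vs 'b' => differ
Total differences (Hamming distance): 7

7


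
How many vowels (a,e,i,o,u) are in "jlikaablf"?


Input: jlikaablf
Checking each character:
  'j' at position 0: consonant
  'l' at position 1: consonant
  'i' at position 2: vowel (running total: 1)
  'k' at position 3: consonant
  'a' at position 4: vowel (running total: 2)
  'a' at position 5: vowel (running total: 3)
  'b' at position 6: consonant
  'l' at position 7: consonant
  'f' at position 8: consonant
Total vowels: 3

3


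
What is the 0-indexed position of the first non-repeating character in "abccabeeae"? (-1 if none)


Input: abccabeeae
Character frequencies:
  'a': 3
  'b': 2
  'c': 2
  'e': 3
Scanning left to right for freq == 1:
  Position 0 ('a'): freq=3, skip
  Position 1 ('b'): freq=2, skip
  Position 2 ('c'): freq=2, skip
  Position 3 ('c'): freq=2, skip
  Position 4 ('a'): freq=3, skip
  Position 5 ('b'): freq=2, skip
  Position 6 ('e'): freq=3, skip
  Position 7 ('e'): freq=3, skip
  Position 8 ('a'): freq=3, skip
  Position 9 ('e'): freq=3, skip
  No unique character found => answer = -1

-1


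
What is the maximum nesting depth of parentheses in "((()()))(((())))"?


Input: "((()()))(((())))"
Tracking depth:
  Position 0 '(': depth becomes 1
  Position 1 '(': depth becomes 2
  Position 2 '(': depth becomes 3
  Position 3 ')': depth becomes 2
  Position 4 '(': depth becomes 3
  Position 5 ')': depth becomes 2
  Position 6 ')': depth becomes 1
  Position 7 ')': depth becomes 0
  Position 8 '(': depth becomes 1
  Position 9 '(': depth becomes 2
  Position 10 '(': depth becomes 3
  Position 11 '(': depth becomes 4
  Position 12 ')': depth becomes 3
  Position 13 ')': depth becomes 2
  Position 14 ')': depth becomes 1
  Position 15 ')': depth becomes 0
Maximum depth reached: 4

4


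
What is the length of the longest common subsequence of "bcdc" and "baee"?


LCS of "bcdc" and "baee"
DP table:
           b    a    e    e
      0    0    0    0    0
  b   0    1    1    1    1
  c   0    1    1    1    1
  d   0    1    1    1    1
  c   0    1    1    1    1
LCS length = dp[4][4] = 1

1


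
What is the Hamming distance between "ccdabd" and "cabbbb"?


Comparing "ccdabd" and "cabbbb" position by position:
  Position 0: 'c' vs 'c' => same
  Position 1: 'c' vs 'a' => differ
  Position 2: 'd' vs 'b' => differ
  Position 3: 'a' vs 'b' => differ
  Position 4: 'b' vs 'b' => same
  Position 5: 'd' vs 'b' => differ
Total differences (Hamming distance): 4

4


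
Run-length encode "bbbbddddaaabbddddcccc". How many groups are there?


Input: bbbbddddaaabbddddcccc
Scanning for consecutive runs:
  Group 1: 'b' x 4 (positions 0-3)
  Group 2: 'd' x 4 (positions 4-7)
  Group 3: 'a' x 3 (positions 8-10)
  Group 4: 'b' x 2 (positions 11-12)
  Group 5: 'd' x 4 (positions 13-16)
  Group 6: 'c' x 4 (positions 17-20)
Total groups: 6

6


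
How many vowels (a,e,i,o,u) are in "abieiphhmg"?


Input: abieiphhmg
Checking each character:
  'a' at position 0: vowel (running total: 1)
  'b' at position 1: consonant
  'i' at position 2: vowel (running total: 2)
  'e' at position 3: vowel (running total: 3)
  'i' at position 4: vowel (running total: 4)
  'p' at position 5: consonant
  'h' at position 6: consonant
  'h' at position 7: consonant
  'm' at position 8: consonant
  'g' at position 9: consonant
Total vowels: 4

4


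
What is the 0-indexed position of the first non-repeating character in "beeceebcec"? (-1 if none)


Input: beeceebcec
Character frequencies:
  'b': 2
  'c': 3
  'e': 5
Scanning left to right for freq == 1:
  Position 0 ('b'): freq=2, skip
  Position 1 ('e'): freq=5, skip
  Position 2 ('e'): freq=5, skip
  Position 3 ('c'): freq=3, skip
  Position 4 ('e'): freq=5, skip
  Position 5 ('e'): freq=5, skip
  Position 6 ('b'): freq=2, skip
  Position 7 ('c'): freq=3, skip
  Position 8 ('e'): freq=5, skip
  Position 9 ('c'): freq=3, skip
  No unique character found => answer = -1

-1


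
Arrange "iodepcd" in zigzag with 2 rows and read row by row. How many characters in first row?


Zigzag "iodepcd" into 2 rows:
Placing characters:
  'i' => row 0
  'o' => row 1
  'd' => row 0
  'e' => row 1
  'p' => row 0
  'c' => row 1
  'd' => row 0
Rows:
  Row 0: "idpd"
  Row 1: "oec"
First row length: 4

4


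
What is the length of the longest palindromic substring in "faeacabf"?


Input: "faeacabf"
Checking substrings for palindromes:
  [1:4] "aea" (len 3) => palindrome
  [3:6] "aca" (len 3) => palindrome
Longest palindromic substring: "aea" with length 3

3


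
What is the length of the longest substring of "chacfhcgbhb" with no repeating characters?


Input: "chacfhcgbhb"
Sliding window (track last position of each char):
  Position 0 ('c'): window [0,0] length 1 -- new best
  Position 1 ('h'): window [0,1] length 2 -- new best
  Position 2 ('a'): window [0,2] length 3 -- new best
  Position 3 ('c'): repeat (last at 0), move window start to 1
  Position 3 ('c'): window [1,3] length 3
  Position 4 ('f'): window [1,4] length 4 -- new best
  Position 5 ('h'): repeat (last at 1), move window start to 2
  Position 5 ('h'): window [2,5] length 4
  Position 6 ('c'): repeat (last at 3), move window start to 4
  Position 6 ('c'): window [4,6] length 3
  Position 7 ('g'): window [4,7] length 4
  Position 8 ('b'): window [4,8] length 5 -- new best
  Position 9 ('h'): repeat (last at 5), move window start to 6
  Position 9 ('h'): window [6,9] length 4
  Position 10 ('b'): repeat (last at 8), move window start to 9
  Position 10 ('b'): window [9,10] length 2
Longest substring with no repeats: "fhcgb" with length 5

5


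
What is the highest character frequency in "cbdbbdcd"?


Input: cbdbbdcd
Character counts:
  'b': 3
  'c': 2
  'd': 3
Maximum frequency: 3

3


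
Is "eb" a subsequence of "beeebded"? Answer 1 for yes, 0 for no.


Check if "eb" is a subsequence of "beeebded"
Greedy scan:
  Position 0 ('b'): no match needed
  Position 1 ('e'): matches sub[0] = 'e'
  Position 2 ('e'): no match needed
  Position 3 ('e'): no match needed
  Position 4 ('b'): matches sub[1] = 'b'
  Position 5 ('d'): no match needed
  Position 6 ('e'): no match needed
  Position 7 ('d'): no match needed
All 2 characters matched => is a subsequence

1


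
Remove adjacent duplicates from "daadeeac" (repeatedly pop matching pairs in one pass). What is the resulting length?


Input: daadeeac
Stack-based adjacent duplicate removal:
  Read 'd': push. Stack: d
  Read 'a': push. Stack: da
  Read 'a': matches stack top 'a' => pop. Stack: d
  Read 'd': matches stack top 'd' => pop. Stack: (empty)
  Read 'e': push. Stack: e
  Read 'e': matches stack top 'e' => pop. Stack: (empty)
  Read 'a': push. Stack: a
  Read 'c': push. Stack: ac
Final stack: "ac" (length 2)

2


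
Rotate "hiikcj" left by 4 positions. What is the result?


Input: "hiikcj", rotate left by 4
First 4 characters: "hiik"
Remaining characters: "cj"
Concatenate remaining + first: "cj" + "hiik" = "cjhiik"

cjhiik


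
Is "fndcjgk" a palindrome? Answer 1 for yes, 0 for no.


Input: fndcjgk
Reversed: kgjcdnf
  Compare pos 0 ('f') with pos 6 ('k'): MISMATCH
  Compare pos 1 ('n') with pos 5 ('g'): MISMATCH
  Compare pos 2 ('d') with pos 4 ('j'): MISMATCH
Result: not a palindrome

0


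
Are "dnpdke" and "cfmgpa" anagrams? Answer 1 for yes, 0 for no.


Strings: "dnpdke", "cfmgpa"
Sorted first:  ddeknp
Sorted second: acfgmp
Differ at position 0: 'd' vs 'a' => not anagrams

0


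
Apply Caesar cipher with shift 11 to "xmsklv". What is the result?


Caesar cipher: shift "xmsklv" by 11
  'x' (pos 23) + 11 = pos 8 = 'i'
  'm' (pos 12) + 11 = pos 23 = 'x'
  's' (pos 18) + 11 = pos 3 = 'd'
  'k' (pos 10) + 11 = pos 21 = 'v'
  'l' (pos 11) + 11 = pos 22 = 'w'
  'v' (pos 21) + 11 = pos 6 = 'g'
Result: ixdvwg

ixdvwg


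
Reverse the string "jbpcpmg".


Input: jbpcpmg
Reading characters right to left:
  Position 6: 'g'
  Position 5: 'm'
  Position 4: 'p'
  Position 3: 'c'
  Position 2: 'p'
  Position 1: 'b'
  Position 0: 'j'
Reversed: gmpcpbj

gmpcpbj


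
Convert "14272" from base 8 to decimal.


Input: "14272" in base 8
Positional expansion:
  Digit '1' (value 1) x 8^4 = 4096
  Digit '4' (value 4) x 8^3 = 2048
  Digit '2' (value 2) x 8^2 = 128
  Digit '7' (value 7) x 8^1 = 56
  Digit '2' (value 2) x 8^0 = 2
Sum = 6330

6330


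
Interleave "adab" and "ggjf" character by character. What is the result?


Interleaving "adab" and "ggjf":
  Position 0: 'a' from first, 'g' from second => "ag"
  Position 1: 'd' from first, 'g' from second => "dg"
  Position 2: 'a' from first, 'j' from second => "aj"
  Position 3: 'b' from first, 'f' from second => "bf"
Result: agdgajbf

agdgajbf


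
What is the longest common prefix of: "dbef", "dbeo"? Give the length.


Words: dbef, dbeo
  Position 0: all 'd' => match
  Position 1: all 'b' => match
  Position 2: all 'e' => match
  Position 3: ('f', 'o') => mismatch, stop
LCP = "dbe" (length 3)

3


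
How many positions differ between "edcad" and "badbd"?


Comparing "edcad" and "badbd" position by position:
  Position 0: 'e' vs 'b' => DIFFER
  Position 1: 'd' vs 'a' => DIFFER
  Position 2: 'c' vs 'd' => DIFFER
  Position 3: 'a' vs 'b' => DIFFER
  Position 4: 'd' vs 'd' => same
Positions that differ: 4

4


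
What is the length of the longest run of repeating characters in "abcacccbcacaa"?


Input: "abcacccbcacaa"
Scanning for longest run:
  Position 1 ('b'): new char, reset run to 1
  Position 2 ('c'): new char, reset run to 1
  Position 3 ('a'): new char, reset run to 1
  Position 4 ('c'): new char, reset run to 1
  Position 5 ('c'): continues run of 'c', length=2
  Position 6 ('c'): continues run of 'c', length=3
  Position 7 ('b'): new char, reset run to 1
  Position 8 ('c'): new char, reset run to 1
  Position 9 ('a'): new char, reset run to 1
  Position 10 ('c'): new char, reset run to 1
  Position 11 ('a'): new char, reset run to 1
  Position 12 ('a'): continues run of 'a', length=2
Longest run: 'c' with length 3

3


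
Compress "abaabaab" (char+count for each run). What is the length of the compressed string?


Input: abaabaab
Runs:
  'a' x 1 => "a1"
  'b' x 1 => "b1"
  'a' x 2 => "a2"
  'b' x 1 => "b1"
  'a' x 2 => "a2"
  'b' x 1 => "b1"
Compressed: "a1b1a2b1a2b1"
Compressed length: 12

12


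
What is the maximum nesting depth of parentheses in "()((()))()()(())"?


Input: "()((()))()()(())"
Tracking depth:
  Position 0 '(': depth becomes 1
  Position 1 ')': depth becomes 0
  Position 2 '(': depth becomes 1
  Position 3 '(': depth becomes 2
  Position 4 '(': depth becomes 3
  Position 5 ')': depth becomes 2
  Position 6 ')': depth becomes 1
  Position 7 ')': depth becomes 0
  Position 8 '(': depth becomes 1
  Position 9 ')': depth becomes 0
  Position 10 '(': depth becomes 1
  Position 11 ')': depth becomes 0
  Position 12 '(': depth becomes 1
  Position 13 '(': depth becomes 2
  Position 14 ')': depth becomes 1
  Position 15 ')': depth becomes 0
Maximum depth reached: 3

3


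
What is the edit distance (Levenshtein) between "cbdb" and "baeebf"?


Computing edit distance: "cbdb" -> "baeebf"
DP table:
           b    a    e    e    b    f
      0    1    2    3    4    5    6
  c   1    1    2    3    4    5    6
  b   2    1    2    3    4    4    5
  d   3    2    2    3    4    5    5
  b   4    3    3    3    4    4    5
Edit distance = dp[4][6] = 5

5


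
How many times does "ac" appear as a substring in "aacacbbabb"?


Searching for "ac" in "aacacbbabb"
Scanning each position:
  Position 0: "aa" => no
  Position 1: "ac" => MATCH
  Position 2: "ca" => no
  Position 3: "ac" => MATCH
  Position 4: "cb" => no
  Position 5: "bb" => no
  Position 6: "ba" => no
  Position 7: "ab" => no
  Position 8: "bb" => no
Total occurrences: 2

2


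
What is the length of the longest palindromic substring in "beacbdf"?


Input: "beacbdf"
Checking substrings for palindromes:
  No multi-char palindromic substrings found
Longest palindromic substring: "b" with length 1

1


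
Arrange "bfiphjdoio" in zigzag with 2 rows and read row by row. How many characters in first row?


Zigzag "bfiphjdoio" into 2 rows:
Placing characters:
  'b' => row 0
  'f' => row 1
  'i' => row 0
  'p' => row 1
  'h' => row 0
  'j' => row 1
  'd' => row 0
  'o' => row 1
  'i' => row 0
  'o' => row 1
Rows:
  Row 0: "bihdi"
  Row 1: "fpjoo"
First row length: 5

5


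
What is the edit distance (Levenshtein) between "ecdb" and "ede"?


Computing edit distance: "ecdb" -> "ede"
DP table:
           e    d    e
      0    1    2    3
  e   1    0    1    2
  c   2    1    1    2
  d   3    2    1    2
  b   4    3    2    2
Edit distance = dp[4][3] = 2

2


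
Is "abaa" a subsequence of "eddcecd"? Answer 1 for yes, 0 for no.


Check if "abaa" is a subsequence of "eddcecd"
Greedy scan:
  Position 0 ('e'): no match needed
  Position 1 ('d'): no match needed
  Position 2 ('d'): no match needed
  Position 3 ('c'): no match needed
  Position 4 ('e'): no match needed
  Position 5 ('c'): no match needed
  Position 6 ('d'): no match needed
Only matched 0/4 characters => not a subsequence

0


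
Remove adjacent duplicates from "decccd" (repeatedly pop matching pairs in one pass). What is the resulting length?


Input: decccd
Stack-based adjacent duplicate removal:
  Read 'd': push. Stack: d
  Read 'e': push. Stack: de
  Read 'c': push. Stack: dec
  Read 'c': matches stack top 'c' => pop. Stack: de
  Read 'c': push. Stack: dec
  Read 'd': push. Stack: decd
Final stack: "decd" (length 4)

4


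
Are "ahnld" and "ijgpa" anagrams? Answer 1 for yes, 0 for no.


Strings: "ahnld", "ijgpa"
Sorted first:  adhln
Sorted second: agijp
Differ at position 1: 'd' vs 'g' => not anagrams

0


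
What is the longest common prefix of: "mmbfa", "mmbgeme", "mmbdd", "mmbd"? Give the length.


Words: mmbfa, mmbgeme, mmbdd, mmbd
  Position 0: all 'm' => match
  Position 1: all 'm' => match
  Position 2: all 'b' => match
  Position 3: ('f', 'g', 'd', 'd') => mismatch, stop
LCP = "mmb" (length 3)

3


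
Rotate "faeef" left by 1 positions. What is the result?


Input: "faeef", rotate left by 1
First 1 characters: "f"
Remaining characters: "aeef"
Concatenate remaining + first: "aeef" + "f" = "aeeff"

aeeff


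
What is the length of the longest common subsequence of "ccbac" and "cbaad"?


LCS of "ccbac" and "cbaad"
DP table:
           c    b    a    a    d
      0    0    0    0    0    0
  c   0    1    1    1    1    1
  c   0    1    1    1    1    1
  b   0    1    2    2    2    2
  a   0    1    2    3    3    3
  c   0    1    2    3    3    3
LCS length = dp[5][5] = 3

3


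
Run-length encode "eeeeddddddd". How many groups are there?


Input: eeeeddddddd
Scanning for consecutive runs:
  Group 1: 'e' x 4 (positions 0-3)
  Group 2: 'd' x 7 (positions 4-10)
Total groups: 2

2


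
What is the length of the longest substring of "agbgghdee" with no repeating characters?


Input: "agbgghdee"
Sliding window (track last position of each char):
  Position 0 ('a'): window [0,0] length 1 -- new best
  Position 1 ('g'): window [0,1] length 2 -- new best
  Position 2 ('b'): window [0,2] length 3 -- new best
  Position 3 ('g'): repeat (last at 1), move window start to 2
  Position 3 ('g'): window [2,3] length 2
  Position 4 ('g'): repeat (last at 3), move window start to 4
  Position 4 ('g'): window [4,4] length 1
  Position 5 ('h'): window [4,5] length 2
  Position 6 ('d'): window [4,6] length 3
  Position 7 ('e'): window [4,7] length 4 -- new best
  Position 8 ('e'): repeat (last at 7), move window start to 8
  Position 8 ('e'): window [8,8] length 1
Longest substring with no repeats: "ghde" with length 4

4


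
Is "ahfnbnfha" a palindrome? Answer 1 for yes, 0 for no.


Input: ahfnbnfha
Reversed: ahfnbnfha
  Compare pos 0 ('a') with pos 8 ('a'): match
  Compare pos 1 ('h') with pos 7 ('h'): match
  Compare pos 2 ('f') with pos 6 ('f'): match
  Compare pos 3 ('n') with pos 5 ('n'): match
Result: palindrome

1


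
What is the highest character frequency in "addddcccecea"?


Input: addddcccecea
Character counts:
  'a': 2
  'c': 4
  'd': 4
  'e': 2
Maximum frequency: 4

4


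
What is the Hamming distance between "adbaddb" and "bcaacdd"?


Comparing "adbaddb" and "bcaacdd" position by position:
  Position 0: 'a' vs 'b' => differ
  Position 1: 'd' vs 'c' => differ
  Position 2: 'b' vs 'a' => differ
  Position 3: 'a' vs 'a' => same
  Position 4: 'd' vs 'c' => differ
  Position 5: 'd' vs 'd' => same
  Position 6: 'b' vs 'd' => differ
Total differences (Hamming distance): 5

5


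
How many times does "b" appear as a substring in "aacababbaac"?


Searching for "b" in "aacababbaac"
Scanning each position:
  Position 0: "a" => no
  Position 1: "a" => no
  Position 2: "c" => no
  Position 3: "a" => no
  Position 4: "b" => MATCH
  Position 5: "a" => no
  Position 6: "b" => MATCH
  Position 7: "b" => MATCH
  Position 8: "a" => no
  Position 9: "a" => no
  Position 10: "c" => no
Total occurrences: 3

3


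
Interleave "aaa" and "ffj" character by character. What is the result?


Interleaving "aaa" and "ffj":
  Position 0: 'a' from first, 'f' from second => "af"
  Position 1: 'a' from first, 'f' from second => "af"
  Position 2: 'a' from first, 'j' from second => "aj"
Result: afafaj

afafaj


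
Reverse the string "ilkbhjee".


Input: ilkbhjee
Reading characters right to left:
  Position 7: 'e'
  Position 6: 'e'
  Position 5: 'j'
  Position 4: 'h'
  Position 3: 'b'
  Position 2: 'k'
  Position 1: 'l'
  Position 0: 'i'
Reversed: eejhbkli

eejhbkli


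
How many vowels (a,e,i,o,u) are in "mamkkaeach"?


Input: mamkkaeach
Checking each character:
  'm' at position 0: consonant
  'a' at position 1: vowel (running total: 1)
  'm' at position 2: consonant
  'k' at position 3: consonant
  'k' at position 4: consonant
  'a' at position 5: vowel (running total: 2)
  'e' at position 6: vowel (running total: 3)
  'a' at position 7: vowel (running total: 4)
  'c' at position 8: consonant
  'h' at position 9: consonant
Total vowels: 4

4


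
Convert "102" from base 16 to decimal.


Input: "102" in base 16
Positional expansion:
  Digit '1' (value 1) x 16^2 = 256
  Digit '0' (value 0) x 16^1 = 0
  Digit '2' (value 2) x 16^0 = 2
Sum = 258

258


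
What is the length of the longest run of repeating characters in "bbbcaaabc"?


Input: "bbbcaaabc"
Scanning for longest run:
  Position 1 ('b'): continues run of 'b', length=2
  Position 2 ('b'): continues run of 'b', length=3
  Position 3 ('c'): new char, reset run to 1
  Position 4 ('a'): new char, reset run to 1
  Position 5 ('a'): continues run of 'a', length=2
  Position 6 ('a'): continues run of 'a', length=3
  Position 7 ('b'): new char, reset run to 1
  Position 8 ('c'): new char, reset run to 1
Longest run: 'b' with length 3

3


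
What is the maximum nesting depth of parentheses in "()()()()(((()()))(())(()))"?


Input: "()()()()(((()()))(())(()))"
Tracking depth:
  Position 0 '(': depth becomes 1
  Position 1 ')': depth becomes 0
  Position 2 '(': depth becomes 1
  Position 3 ')': depth becomes 0
  Position 4 '(': depth becomes 1
  Position 5 ')': depth becomes 0
  Position 6 '(': depth becomes 1
  Position 7 ')': depth becomes 0
  Position 8 '(': depth becomes 1
  Position 9 '(': depth becomes 2
  Position 10 '(': depth becomes 3
  Position 11 '(': depth becomes 4
  Position 12 ')': depth becomes 3
  Position 13 '(': depth becomes 4
  Position 14 ')': depth becomes 3
  Position 15 ')': depth becomes 2
  Position 16 ')': depth becomes 1
  Position 17 '(': depth becomes 2
  Position 18 '(': depth becomes 3
  Position 19 ')': depth becomes 2
  Position 20 ')': depth becomes 1
  Position 21 '(': depth becomes 2
  Position 22 '(': depth becomes 3
  Position 23 ')': depth becomes 2
  Position 24 ')': depth becomes 1
  Position 25 ')': depth becomes 0
Maximum depth reached: 4

4


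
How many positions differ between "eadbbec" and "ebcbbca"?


Comparing "eadbbec" and "ebcbbca" position by position:
  Position 0: 'e' vs 'e' => same
  Position 1: 'a' vs 'b' => DIFFER
  Position 2: 'd' vs 'c' => DIFFER
  Position 3: 'b' vs 'b' => same
  Position 4: 'b' vs 'b' => same
  Position 5: 'e' vs 'c' => DIFFER
  Position 6: 'c' vs 'a' => DIFFER
Positions that differ: 4

4


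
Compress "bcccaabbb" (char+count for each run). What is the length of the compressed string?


Input: bcccaabbb
Runs:
  'b' x 1 => "b1"
  'c' x 3 => "c3"
  'a' x 2 => "a2"
  'b' x 3 => "b3"
Compressed: "b1c3a2b3"
Compressed length: 8

8


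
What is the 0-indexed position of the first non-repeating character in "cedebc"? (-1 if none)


Input: cedebc
Character frequencies:
  'b': 1
  'c': 2
  'd': 1
  'e': 2
Scanning left to right for freq == 1:
  Position 0 ('c'): freq=2, skip
  Position 1 ('e'): freq=2, skip
  Position 2 ('d'): unique! => answer = 2

2


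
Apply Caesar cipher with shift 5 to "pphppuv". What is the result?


Caesar cipher: shift "pphppuv" by 5
  'p' (pos 15) + 5 = pos 20 = 'u'
  'p' (pos 15) + 5 = pos 20 = 'u'
  'h' (pos 7) + 5 = pos 12 = 'm'
  'p' (pos 15) + 5 = pos 20 = 'u'
  'p' (pos 15) + 5 = pos 20 = 'u'
  'u' (pos 20) + 5 = pos 25 = 'z'
  'v' (pos 21) + 5 = pos 0 = 'a'
Result: uumuuza

uumuuza


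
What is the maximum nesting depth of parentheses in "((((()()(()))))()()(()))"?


Input: "((((()()(()))))()()(()))"
Tracking depth:
  Position 0 '(': depth becomes 1
  Position 1 '(': depth becomes 2
  Position 2 '(': depth becomes 3
  Position 3 '(': depth becomes 4
  Position 4 '(': depth becomes 5
  Position 5 ')': depth becomes 4
  Position 6 '(': depth becomes 5
  Position 7 ')': depth becomes 4
  Position 8 '(': depth becomes 5
  Position 9 '(': depth becomes 6
  Position 10 ')': depth becomes 5
  Position 11 ')': depth becomes 4
  Position 12 ')': depth becomes 3
  Position 13 ')': depth becomes 2
  Position 14 ')': depth becomes 1
  Position 15 '(': depth becomes 2
  Position 16 ')': depth becomes 1
  Position 17 '(': depth becomes 2
  Position 18 ')': depth becomes 1
  Position 19 '(': depth becomes 2
  Position 20 '(': depth becomes 3
  Position 21 ')': depth becomes 2
  Position 22 ')': depth becomes 1
  Position 23 ')': depth becomes 0
Maximum depth reached: 6

6


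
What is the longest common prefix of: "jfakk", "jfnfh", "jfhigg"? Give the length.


Words: jfakk, jfnfh, jfhigg
  Position 0: all 'j' => match
  Position 1: all 'f' => match
  Position 2: ('a', 'n', 'h') => mismatch, stop
LCP = "jf" (length 2)

2


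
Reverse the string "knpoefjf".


Input: knpoefjf
Reading characters right to left:
  Position 7: 'f'
  Position 6: 'j'
  Position 5: 'f'
  Position 4: 'e'
  Position 3: 'o'
  Position 2: 'p'
  Position 1: 'n'
  Position 0: 'k'
Reversed: fjfeopnk

fjfeopnk


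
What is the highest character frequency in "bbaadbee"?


Input: bbaadbee
Character counts:
  'a': 2
  'b': 3
  'd': 1
  'e': 2
Maximum frequency: 3

3
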